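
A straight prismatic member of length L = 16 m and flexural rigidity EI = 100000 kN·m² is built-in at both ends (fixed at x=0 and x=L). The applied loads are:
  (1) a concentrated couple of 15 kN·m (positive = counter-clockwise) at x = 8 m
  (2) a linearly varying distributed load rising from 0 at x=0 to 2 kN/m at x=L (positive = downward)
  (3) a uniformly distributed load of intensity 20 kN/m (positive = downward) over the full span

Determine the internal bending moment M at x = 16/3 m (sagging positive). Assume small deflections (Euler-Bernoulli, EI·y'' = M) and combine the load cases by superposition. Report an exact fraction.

Load 1 — applied couple M₀=15 kN·m at a=8 m (b=L-a=8):
  M_1 = R_Ax - M_A  [x≤a] with R_A=45/32, M_A=15/4 = (45/32)·(16/3) - (15/4) = 15/4 kN·m
Load 2 — triangular load w₀=2 kN/m (0→w₀ over full span):
  M_2 = 3w₀Lx/20 - w₀L²/30 - w₀x³/(6L) = 3·2·16·(16/3)/20 - 2·16²/30 - 2·(16/3)³/(6·16) = 2176/405 kN·m
Load 3 — uniform load w=20 kN/m over full span:
  M_3 = wLx/2 - wL²/12 - wx²/2 = 20·16·(16/3)/2 - 20·16²/12 - 20·(16/3)²/2 = 1280/9 kN·m
Superposition: M = Σ M_i = 245179/1620 kN·m ≈ 151.345062 kN·m

M(16/3) = 245179/1620 kN·m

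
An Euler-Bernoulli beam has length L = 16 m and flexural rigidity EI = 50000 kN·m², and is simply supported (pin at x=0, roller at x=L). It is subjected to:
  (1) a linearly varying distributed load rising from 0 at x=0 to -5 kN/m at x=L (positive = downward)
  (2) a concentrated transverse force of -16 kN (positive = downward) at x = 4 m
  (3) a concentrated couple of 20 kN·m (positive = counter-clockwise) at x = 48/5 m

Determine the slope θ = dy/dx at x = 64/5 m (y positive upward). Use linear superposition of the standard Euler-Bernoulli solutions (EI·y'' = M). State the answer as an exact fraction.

θ(64/5) = -33284/3515625 rad

Load 1 — triangular load w₀=-5 kN/m (0→w₀ over full span):
  θ_1 = -w₀(7L⁴-30L²x²+15x⁴)/(360LEI) = -(-5)·(7·16⁴-30·16²·(64/5)²+15·(64/5)⁴)/(360·16·50000) = -24224/3515625 rad
Load 2 — point force P=-16 kN at a=4 m (b=L-a=12):
  θ_2 = -Pa(2L²-6Lx+3x²+a²)/(6LEI)  [x>a] = -(-16)·4·(2·16²-6·16·(64/5)+3·(64/5)²+4²)/(6·16·50000) = -218/78125 rad
Load 3 — applied couple M₀=20 kN·m at a=48/5 m (b=L-a=32/5):
  θ_3 = (M₀x²/(2L)-M₀(x-a)+C₁)/EI  [x>a] with C₁=M₀(3b²-L²)/(6L)=-416/15 = (20·(64/5)²/(2·16)-20·((64/5)-(48/5))+(-416/15))/50000 = 2/9375 rad
Superposition: θ = Σ θ_i = -33284/3515625 rad ≈ -0.009467 rad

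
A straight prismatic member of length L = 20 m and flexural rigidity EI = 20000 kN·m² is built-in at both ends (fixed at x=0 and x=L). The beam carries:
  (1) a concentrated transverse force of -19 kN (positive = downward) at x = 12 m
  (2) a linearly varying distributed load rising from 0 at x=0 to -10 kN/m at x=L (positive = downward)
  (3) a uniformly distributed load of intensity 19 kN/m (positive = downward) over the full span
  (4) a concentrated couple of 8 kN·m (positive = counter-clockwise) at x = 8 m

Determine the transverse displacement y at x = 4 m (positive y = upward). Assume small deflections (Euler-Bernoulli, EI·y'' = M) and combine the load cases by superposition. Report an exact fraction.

Load 1 — point force P=-19 kN at a=12 m (b=L-a=8):
  y_1 = -Pb²x²(3aL-(3a+b)x)/(6L³EI)  [x≤a] = -(-19)·8²·4²·(3·12·20-(3·12+8)·4)/(6·20³·20000) = 2584/234375 m
Load 2 — triangular load w₀=-10 kN/m (0→w₀ over full span):
  y_2 = -w₀x²(L-x)²(x+2L)/(120LEI) = -(-10)·4²·(20-4)²·(4+2·20)/(120·20·20000) = 352/9375 m
Load 3 — uniform load w=19 kN/m over full span:
  y_3 = -wx²(L-x)²/(24EI) = -19·4²·(20-4)²/(24·20000) = -304/1875 m
Load 4 — applied couple M₀=8 kN·m at a=8 m (b=L-a=12):
  y_4 = (R_Ax³/6 - M_Ax²/2)/EI  [x≤a] with R_A=72/125, M_A=24/25 = ((72/125)·4³/6 - (24/25)·4²/2)/20000 = -6/78125 m
Superposition: y = Σ y_i = -8878/78125 m ≈ -0.113638 m

y(4) = -8878/78125 m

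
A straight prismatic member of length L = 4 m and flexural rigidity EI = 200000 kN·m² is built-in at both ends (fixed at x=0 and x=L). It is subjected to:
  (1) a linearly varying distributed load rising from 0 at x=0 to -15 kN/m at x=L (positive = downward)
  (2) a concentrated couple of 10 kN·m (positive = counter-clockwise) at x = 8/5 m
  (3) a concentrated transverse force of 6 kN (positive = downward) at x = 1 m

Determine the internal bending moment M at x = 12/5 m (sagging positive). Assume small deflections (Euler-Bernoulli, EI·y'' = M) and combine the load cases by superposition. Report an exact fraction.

M(12/5) = -1429/200 kN·m

Load 1 — triangular load w₀=-15 kN/m (0→w₀ over full span):
  M_1 = 3w₀Lx/20 - w₀L²/30 - w₀x³/(6L) = 3·(-15)·4·(12/5)/20 - (-15)·4²/30 - (-15)·(12/5)³/(6·4) = -124/25 kN·m
Load 2 — applied couple M₀=10 kN·m at a=8/5 m (b=L-a=12/5):
  M_2 = R_Ax - M_A - M₀  [x>a] with R_A=18/5, M_A=6/5 = (18/5)·(12/5) - (6/5) - 10 = -64/25 kN·m
Load 3 — point force P=6 kN at a=1 m (b=L-a=3):
  M_3 = Pa²(a+3b)(L-x)/L³ - Pa²b/L²  [x>a] = 6·1²·(1+3·3)·(4-(12/5))/4³ - 6·1²·3/4² = 3/8 kN·m
Superposition: M = Σ M_i = -1429/200 kN·m ≈ -7.145000 kN·m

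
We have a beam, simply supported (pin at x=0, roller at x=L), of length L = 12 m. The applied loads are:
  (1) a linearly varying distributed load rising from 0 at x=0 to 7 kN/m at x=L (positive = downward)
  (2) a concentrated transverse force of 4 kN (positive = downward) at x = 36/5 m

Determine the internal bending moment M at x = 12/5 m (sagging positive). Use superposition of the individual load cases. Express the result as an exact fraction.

M(12/5) = 4512/125 kN·m

Load 1 — triangular load w₀=7 kN/m (0→w₀ over full span):
  M_1 = w₀Lx/6 - w₀x³/(6L) = 7·12·(12/5)/6 - 7·(12/5)³/(6·12) = 4032/125 kN·m
Load 2 — point force P=4 kN at a=36/5 m (b=L-a=24/5):
  M_2 = Pbx/L  [x≤a] = 4·(24/5)·(12/5)/12 = 96/25 kN·m
Superposition: M = Σ M_i = 4512/125 kN·m ≈ 36.096000 kN·m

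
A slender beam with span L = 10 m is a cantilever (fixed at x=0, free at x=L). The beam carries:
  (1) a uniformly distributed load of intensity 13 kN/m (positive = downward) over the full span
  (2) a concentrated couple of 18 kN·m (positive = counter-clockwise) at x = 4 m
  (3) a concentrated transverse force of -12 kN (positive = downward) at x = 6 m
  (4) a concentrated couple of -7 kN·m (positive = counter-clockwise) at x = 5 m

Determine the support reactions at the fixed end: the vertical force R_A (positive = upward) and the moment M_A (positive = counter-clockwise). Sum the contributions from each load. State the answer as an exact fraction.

R_A = 118 kN, M_A = 567 kN·m

Load 1 — uniform load w=13 kN/m over full span:
  R_A = wL = 13·10 = 130 kN
  M_A = wL²/2 = 13·10²/2 = 650 kN·m
Load 2 — applied couple M₀=18 kN·m at a=4 m (b=L-a=6):
  R_A = 0 kN
  M_A = -M₀ = -18 kN·m
Load 3 — point force P=-12 kN at a=6 m (b=L-a=4):
  R_A = P = (-12) = -12 kN
  M_A = Pa = (-12)·6 = -72 kN·m
Load 4 — applied couple M₀=-7 kN·m at a=5 m (b=L-a=5):
  R_A = 0 kN
  M_A = -M₀ = -(-7) = 7 kN·m
Superposition: R_A = 118 kN, M_A = 567 kN·m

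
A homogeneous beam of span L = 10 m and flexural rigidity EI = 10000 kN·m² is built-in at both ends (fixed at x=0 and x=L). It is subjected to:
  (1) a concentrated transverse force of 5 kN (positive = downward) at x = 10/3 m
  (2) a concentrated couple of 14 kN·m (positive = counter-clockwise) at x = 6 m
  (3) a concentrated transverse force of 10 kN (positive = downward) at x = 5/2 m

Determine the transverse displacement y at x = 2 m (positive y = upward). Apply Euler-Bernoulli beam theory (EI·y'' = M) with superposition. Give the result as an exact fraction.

y(2) = -2674907/810000000 m

Load 1 — point force P=5 kN at a=10/3 m (b=L-a=20/3):
  y_1 = -Pb²x²(3aL-(3a+b)x)/(6L³EI)  [x≤a] = -5·(20/3)²·2²·(3·(10/3)·10-(3·(10/3)+(20/3))·2)/(6·10³·10000) = -2/2025 m
Load 2 — applied couple M₀=14 kN·m at a=6 m (b=L-a=4):
  y_2 = (R_Ax³/6 - M_Ax²/2)/EI  [x≤a] with R_A=252/125, M_A=112/25 = ((252/125)·2³/6 - (112/25)·2²/2)/10000 = -49/78125 m
Load 3 — point force P=10 kN at a=5/2 m (b=L-a=15/2):
  y_3 = -Pb²x²(3aL-(3a+b)x)/(6L³EI)  [x≤a] = -10·(15/2)²·2²·(3·(5/2)·10-(3·(5/2)+(15/2))·2)/(6·10³·10000) = -27/16000 m
Superposition: y = Σ y_i = -2674907/810000000 m ≈ -0.003302 m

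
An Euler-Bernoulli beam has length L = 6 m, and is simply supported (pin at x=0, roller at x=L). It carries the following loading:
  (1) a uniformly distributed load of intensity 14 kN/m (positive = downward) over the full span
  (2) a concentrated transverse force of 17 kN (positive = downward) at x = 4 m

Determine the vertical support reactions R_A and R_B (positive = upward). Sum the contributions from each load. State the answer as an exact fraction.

Load 1 — uniform load w=14 kN/m over full span:
  R_A = wL/2 = 14·6/2 = 42 kN
  R_B = wL/2 = 14·6/2 = 42 kN
Load 2 — point force P=17 kN at a=4 m (b=L-a=2):
  R_A = Pb/L = 17·2/6 = 17/3 kN
  R_B = Pa/L = 17·4/6 = 34/3 kN
Superposition: R_A = 143/3 kN, R_B = 160/3 kN

R_A = 143/3 kN, R_B = 160/3 kN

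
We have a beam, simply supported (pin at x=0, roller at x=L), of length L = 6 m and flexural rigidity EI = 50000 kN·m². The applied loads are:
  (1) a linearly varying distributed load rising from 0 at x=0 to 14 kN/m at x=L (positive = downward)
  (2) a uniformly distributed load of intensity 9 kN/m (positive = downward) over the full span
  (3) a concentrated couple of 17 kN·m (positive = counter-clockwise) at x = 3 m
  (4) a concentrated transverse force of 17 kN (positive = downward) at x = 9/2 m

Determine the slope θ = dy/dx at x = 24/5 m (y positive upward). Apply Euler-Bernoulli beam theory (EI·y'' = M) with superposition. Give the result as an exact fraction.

θ(24/5) = 2742023/1000000000 rad

Load 1 — triangular load w₀=14 kN/m (0→w₀ over full span):
  θ_1 = -w₀(7L⁴-30L²x²+15x⁴)/(360LEI) = -14·(7·6⁴-30·6²·(24/5)²+15·(24/5)⁴)/(360·6·50000) = 15897/15625000 rad
Load 2 — uniform load w=9 kN/m over full span:
  θ_2 = -w(L³-6Lx²+4x³)/(24EI) = -9·(6³-6·6·(24/5)²+4·(24/5)³)/(24·50000) = 8019/6250000 rad
Load 3 — applied couple M₀=17 kN·m at a=3 m (b=L-a=3):
  θ_3 = (M₀x²/(2L)-M₀(x-a)+C₁)/EI  [x>a] with C₁=M₀(3b²-L²)/(6L)=-17/4 = (17·(24/5)²/(2·6)-17·((24/5)-3)+(-17/4))/50000 = -221/5000000 rad
Load 4 — point force P=17 kN at a=9/2 m (b=L-a=3/2):
  θ_4 = -Pa(2L²-6Lx+3x²+a²)/(6LEI)  [x>a] = -17·(9/2)·(2·6²-6·6·(24/5)+3·(24/5)²+(9/2)²)/(6·6·50000) = 19431/40000000 rad
Superposition: θ = Σ θ_i = 2742023/1000000000 rad ≈ 0.002742 rad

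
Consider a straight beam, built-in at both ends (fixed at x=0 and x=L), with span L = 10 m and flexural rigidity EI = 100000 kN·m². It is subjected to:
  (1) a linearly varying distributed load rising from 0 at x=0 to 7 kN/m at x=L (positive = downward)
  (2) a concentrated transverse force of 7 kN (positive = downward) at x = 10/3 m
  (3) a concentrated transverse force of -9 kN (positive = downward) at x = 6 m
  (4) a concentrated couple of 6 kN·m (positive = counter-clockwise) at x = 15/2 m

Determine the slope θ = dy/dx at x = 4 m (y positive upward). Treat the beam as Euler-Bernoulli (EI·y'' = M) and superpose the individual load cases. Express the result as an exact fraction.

Load 1 — triangular load w₀=7 kN/m (0→w₀ over full span):
  θ_1 = -w₀(2x(L-x)(L-2x)(x+2L)+x²(L-x)²)/(120LEI) = -7·(2·4·(10-4)·(10-2·4)·(4+2·10)+4²·(10-4)²)/(120·10·100000) = -21/125000 rad
Load 2 — point force P=7 kN at a=10/3 m (b=L-a=20/3):
  θ_2 = Pa²(L-x)(2bL-(3b+a)(L-x))/(2L³EI)  [x>a] = 7·(10/3)²·(10-4)·(2·(20/3)·10-(3·(20/3)+(10/3))·(10-4))/(2·10³·100000) = -7/450000 rad
Load 3 — point force P=-9 kN at a=6 m (b=L-a=4):
  θ_3 = -Pb²x(2aL-(3a+b)x)/(2L³EI)  [x≤a] = -(-9)·4²·4·(2·6·10-(3·6+4)·4)/(2·10³·100000) = 36/390625 rad
Load 4 — applied couple M₀=6 kN·m at a=15/2 m (b=L-a=5/2):
  θ_4 = (R_Ax²/2 - M_Ax)/EI  [x≤a] with R_A=27/40, M_A=15/8 = ((27/40)·4²/2 - (15/8)·4)/100000 = -21/1000000 rad
Superposition: θ = Σ θ_i = -25289/225000000 rad ≈ -0.000112 rad

θ(4) = -25289/225000000 rad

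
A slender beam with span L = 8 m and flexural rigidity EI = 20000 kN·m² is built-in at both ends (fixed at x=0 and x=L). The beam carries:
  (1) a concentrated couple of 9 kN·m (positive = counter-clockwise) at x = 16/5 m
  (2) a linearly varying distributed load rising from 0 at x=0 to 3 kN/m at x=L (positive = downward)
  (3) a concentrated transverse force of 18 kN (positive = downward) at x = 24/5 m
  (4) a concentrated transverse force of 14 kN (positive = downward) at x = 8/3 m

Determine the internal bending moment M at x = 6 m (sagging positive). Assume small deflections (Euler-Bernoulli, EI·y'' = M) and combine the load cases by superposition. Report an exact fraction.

Load 1 — applied couple M₀=9 kN·m at a=16/5 m (b=L-a=24/5):
  M_1 = R_Ax - M_A - M₀  [x>a] with R_A=81/50, M_A=27/25 = (81/50)·6 - (27/25) - 9 = -9/25 kN·m
Load 2 — triangular load w₀=3 kN/m (0→w₀ over full span):
  M_2 = 3w₀Lx/20 - w₀L²/30 - w₀x³/(6L) = 3·3·8·6/20 - 3·8²/30 - 3·6³/(6·8) = 17/10 kN·m
Load 3 — point force P=18 kN at a=24/5 m (b=L-a=16/5):
  M_3 = Pa²(a+3b)(L-x)/L³ - Pa²b/L²  [x>a] = 18·(24/5)²·((24/5)+3·(16/5))·(8-6)/8³ - 18·(24/5)²·(16/5)/8² = 324/125 kN·m
Load 4 — point force P=14 kN at a=8/3 m (b=L-a=16/3):
  M_4 = Pa²(a+3b)(L-x)/L³ - Pa²b/L²  [x>a] = 14·(8/3)²·((8/3)+3·(16/3))·(8-6)/8³ - 14·(8/3)²·(16/3)/8² = -28/27 kN·m
Superposition: M = Σ M_i = 19541/6750 kN·m ≈ 2.894963 kN·m

M(6) = 19541/6750 kN·m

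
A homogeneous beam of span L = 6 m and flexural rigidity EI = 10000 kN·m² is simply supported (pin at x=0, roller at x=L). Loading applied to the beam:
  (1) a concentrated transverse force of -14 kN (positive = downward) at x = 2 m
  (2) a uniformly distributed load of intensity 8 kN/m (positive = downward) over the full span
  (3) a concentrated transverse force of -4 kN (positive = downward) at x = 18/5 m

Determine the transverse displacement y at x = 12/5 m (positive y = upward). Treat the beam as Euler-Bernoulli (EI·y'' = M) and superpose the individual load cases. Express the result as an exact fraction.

y(12/5) = -931/156250 m

Load 1 — point force P=-14 kN at a=2 m (b=L-a=4):
  y_1 = -Pa(L-x)(2Lx-a²-x²)/(6LEI)  [x>a] = -(-14)·2·(6-(12/5))·(2·6·(12/5)-2²-(12/5)²)/(6·6·10000) = 833/156250 m
Load 2 — uniform load w=8 kN/m over full span:
  y_2 = -wx(L³-2Lx²+x³)/(24EI) = -8·(12/5)·(6³-2·6·(12/5)²+(12/5)³)/(24·10000) = -5022/390625 m
Load 3 — point force P=-4 kN at a=18/5 m (b=L-a=12/5):
  y_3 = -Pbx(L²-b²-x²)/(6LEI)  [x≤a] = -(-4)·(12/5)·(12/5)·(6²-(12/5)²-(12/5)²)/(6·6·10000) = 612/390625 m
Superposition: y = Σ y_i = -931/156250 m ≈ -0.005958 m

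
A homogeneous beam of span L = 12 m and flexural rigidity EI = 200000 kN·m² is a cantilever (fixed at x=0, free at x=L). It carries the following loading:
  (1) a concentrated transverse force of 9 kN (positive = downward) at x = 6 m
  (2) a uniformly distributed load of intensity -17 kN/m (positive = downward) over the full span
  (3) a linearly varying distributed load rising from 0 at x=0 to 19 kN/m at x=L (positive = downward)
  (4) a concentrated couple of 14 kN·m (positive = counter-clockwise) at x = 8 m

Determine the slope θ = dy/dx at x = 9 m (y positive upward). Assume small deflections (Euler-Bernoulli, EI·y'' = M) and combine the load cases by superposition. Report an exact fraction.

Load 1 — point force P=9 kN at a=6 m (b=L-a=6):
  θ_1 = -Pa²/(2EI)  [x>a] = -9·6²/(2·200000) = -81/100000 rad
Load 2 — uniform load w=-17 kN/m over full span:
  θ_2 = -wx(x²-3Lx+3L²)/(6EI) = -(-17)·9·(9²-3·12·9+3·12²)/(6·200000) = 9639/400000 rad
Load 3 — triangular load w₀=19 kN/m (0→w₀ over full span):
  θ_3 = (w₀Lx²/4-w₀L²x/3-w₀x⁴/(24L))/EI = (19·12·9²/4-19·12²·9/3-19·9⁴/(24·12))/200000 = -128763/6400000 rad
Load 4 — applied couple M₀=14 kN·m at a=8 m (b=L-a=4):
  θ_4 = M₀a/EI  [x>a] = 14·8/200000 = 7/12500 rad
Superposition: θ = Σ θ_i = 23861/6400000 rad ≈ 0.003728 rad

θ(9) = 23861/6400000 rad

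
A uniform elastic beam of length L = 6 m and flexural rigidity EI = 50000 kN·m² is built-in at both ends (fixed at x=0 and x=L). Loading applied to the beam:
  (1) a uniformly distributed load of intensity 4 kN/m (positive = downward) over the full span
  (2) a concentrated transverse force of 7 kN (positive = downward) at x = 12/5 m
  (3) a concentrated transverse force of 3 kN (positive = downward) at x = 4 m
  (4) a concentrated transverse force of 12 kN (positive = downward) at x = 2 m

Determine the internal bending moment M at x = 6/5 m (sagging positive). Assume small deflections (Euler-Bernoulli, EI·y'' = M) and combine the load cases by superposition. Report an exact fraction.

Load 1 — uniform load w=4 kN/m over full span:
  M_1 = wLx/2 - wL²/12 - wx²/2 = 4·6·(6/5)/2 - 4·6²/12 - 4·(6/5)²/2 = -12/25 kN·m
Load 2 — point force P=7 kN at a=12/5 m (b=L-a=18/5):
  M_2 = Pb²(3a+b)x/L³ - Pab²/L²  [x≤a] = 7·(18/5)²·(3·(12/5)+(18/5))·(6/5)/6³ - 7·(12/5)·(18/5)²/6² = -378/625 kN·m
Load 3 — point force P=3 kN at a=4 m (b=L-a=2):
  M_3 = Pb²(3a+b)x/L³ - Pab²/L²  [x≤a] = 3·2²·(3·4+2)·(6/5)/6³ - 3·4·2²/6² = -2/5 kN·m
Load 4 — point force P=12 kN at a=2 m (b=L-a=4):
  M_4 = Pb²(3a+b)x/L³ - Pab²/L²  [x≤a] = 12·4²·(3·2+4)·(6/5)/6³ - 12·2·4²/6² = 0 kN·m
Superposition: M = Σ M_i = -928/625 kN·m ≈ -1.484800 kN·m

M(6/5) = -928/625 kN·m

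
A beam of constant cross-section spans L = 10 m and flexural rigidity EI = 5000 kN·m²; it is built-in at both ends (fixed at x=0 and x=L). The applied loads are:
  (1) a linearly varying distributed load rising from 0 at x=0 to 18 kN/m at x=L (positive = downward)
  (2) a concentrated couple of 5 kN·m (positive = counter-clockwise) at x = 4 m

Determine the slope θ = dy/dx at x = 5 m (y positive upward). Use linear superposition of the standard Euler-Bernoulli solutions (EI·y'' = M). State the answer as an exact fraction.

Load 1 — triangular load w₀=18 kN/m (0→w₀ over full span):
  θ_1 = -w₀(2x(L-x)(L-2x)(x+2L)+x²(L-x)²)/(120LEI) = -18·(2·5·(10-5)·(10-2·5)·(5+2·10)+5²·(10-5)²)/(120·10·5000) = -3/1600 rad
Load 2 — applied couple M₀=5 kN·m at a=4 m (b=L-a=6):
  θ_2 = (R_Ax²/2 - M_Ax - M₀(x-a))/EI  [x>a] with R_A=18/25, M_A=3/5 = ((18/25)·5²/2 - (3/5)·5 - 5·(5-4))/5000 = 1/5000 rad
Superposition: θ = Σ θ_i = -67/40000 rad ≈ -0.001675 rad

θ(5) = -67/40000 rad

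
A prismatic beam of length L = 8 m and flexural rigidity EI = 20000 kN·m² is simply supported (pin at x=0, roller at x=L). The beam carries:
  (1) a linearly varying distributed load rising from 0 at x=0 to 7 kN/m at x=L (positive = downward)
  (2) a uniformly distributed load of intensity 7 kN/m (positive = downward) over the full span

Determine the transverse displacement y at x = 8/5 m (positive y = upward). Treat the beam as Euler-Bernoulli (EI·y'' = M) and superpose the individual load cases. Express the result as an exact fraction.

y(8/5) = -478912/29296875 m

Load 1 — triangular load w₀=7 kN/m (0→w₀ over full span):
  y_1 = -w₀x(7L⁴-10L²x²+3x⁴)/(360LEI) = -7·(8/5)·(7·8⁴-10·8²·(8/5)²+3·(8/5)⁴)/(360·8·20000) = -154112/29296875 m
Load 2 — uniform load w=7 kN/m over full span:
  y_2 = -wx(L³-2Lx²+x³)/(24EI) = -7·(8/5)·(8³-2·8·(8/5)²+(8/5)³)/(24·20000) = -12992/1171875 m
Superposition: y = Σ y_i = -478912/29296875 m ≈ -0.016347 m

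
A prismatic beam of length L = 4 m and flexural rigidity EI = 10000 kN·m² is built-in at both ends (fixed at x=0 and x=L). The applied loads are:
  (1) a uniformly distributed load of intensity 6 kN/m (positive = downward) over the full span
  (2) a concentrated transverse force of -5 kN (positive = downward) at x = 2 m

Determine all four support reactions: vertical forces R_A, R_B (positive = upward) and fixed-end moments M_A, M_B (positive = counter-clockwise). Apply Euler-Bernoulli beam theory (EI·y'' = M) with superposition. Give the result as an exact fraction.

R_A = 19/2 kN, M_A = 11/2 kN·m, R_B = 19/2 kN, M_B = -11/2 kN·m

Load 1 — uniform load w=6 kN/m over full span:
  R_A = wL/2 = 6·4/2 = 12 kN
  M_A = wL²/12 = 6·4²/12 = 8 kN·m
  R_B = wL/2 = 6·4/2 = 12 kN
  M_B = -wL²/12 = -6·4²/12 = -8 kN·m
Load 2 — point force P=-5 kN at a=2 m (b=L-a=2):
  R_A = Pb²(3a+b)/L³ = (-5)·2²·(3·2+2)/4³ = -5/2 kN
  M_A = Pab²/L² = (-5)·2·2²/4² = -5/2 kN·m
  R_B = Pa²(a+3b)/L³ = (-5)·2²·(2+3·2)/4³ = -5/2 kN
  M_B = -Pa²b/L² = -(-5)·2²·2/4² = 5/2 kN·m
Superposition: R_A = 19/2 kN, M_A = 11/2 kN·m, R_B = 19/2 kN, M_B = -11/2 kN·m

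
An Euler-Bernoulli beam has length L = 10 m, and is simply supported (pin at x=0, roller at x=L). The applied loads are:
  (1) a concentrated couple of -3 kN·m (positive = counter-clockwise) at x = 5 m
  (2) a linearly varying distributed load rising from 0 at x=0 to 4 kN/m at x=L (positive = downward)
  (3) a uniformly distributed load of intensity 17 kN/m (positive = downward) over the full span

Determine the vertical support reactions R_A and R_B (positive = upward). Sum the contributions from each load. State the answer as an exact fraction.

Load 1 — applied couple M₀=-3 kN·m at a=5 m (b=L-a=5):
  R_A = M₀/L = (-3)/10 = -3/10 kN
  R_B = -M₀/L = -(-3)/10 = 3/10 kN
Load 2 — triangular load w₀=4 kN/m (0→w₀ over full span):
  R_A = w₀L/6 = 4·10/6 = 20/3 kN
  R_B = w₀L/3 = 4·10/3 = 40/3 kN
Load 3 — uniform load w=17 kN/m over full span:
  R_A = wL/2 = 17·10/2 = 85 kN
  R_B = wL/2 = 17·10/2 = 85 kN
Superposition: R_A = 2741/30 kN, R_B = 2959/30 kN

R_A = 2741/30 kN, R_B = 2959/30 kN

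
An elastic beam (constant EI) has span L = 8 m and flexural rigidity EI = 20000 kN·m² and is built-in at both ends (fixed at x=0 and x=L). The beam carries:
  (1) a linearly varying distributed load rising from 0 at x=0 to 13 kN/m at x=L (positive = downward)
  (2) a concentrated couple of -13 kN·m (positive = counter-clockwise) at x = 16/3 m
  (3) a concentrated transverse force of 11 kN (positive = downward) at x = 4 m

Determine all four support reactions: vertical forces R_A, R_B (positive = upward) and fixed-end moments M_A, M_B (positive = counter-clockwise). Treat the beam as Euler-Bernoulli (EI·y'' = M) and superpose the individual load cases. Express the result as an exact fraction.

Load 1 — triangular load w₀=13 kN/m (0→w₀ over full span):
  R_A = 3w₀L/20 = 3·13·8/20 = 78/5 kN
  M_A = w₀L²/30 = 13·8²/30 = 416/15 kN·m
  R_B = 7w₀L/20 = 7·13·8/20 = 182/5 kN
  M_B = -w₀L²/20 = -13·8²/20 = -208/5 kN·m
Load 2 — applied couple M₀=-13 kN·m at a=16/3 m (b=L-a=8/3):
  R_A = 6M₀ab/L³ = 6·(-13)·(16/3)·(8/3)/8³ = -13/6 kN
  M_A = M₀b(2a-b)/L² = (-13)·(8/3)·(2·(16/3)-(8/3))/8² = -13/3 kN·m
  R_B = -6M₀ab/L³ = -6·(-13)·(16/3)·(8/3)/8³ = 13/6 kN
  M_B = M₀a(2b-a)/L² = (-13)·(16/3)·(2·(8/3)-(16/3))/8² = 0 kN·m
Load 3 — point force P=11 kN at a=4 m (b=L-a=4):
  R_A = Pb²(3a+b)/L³ = 11·4²·(3·4+4)/8³ = 11/2 kN
  M_A = Pab²/L² = 11·4·4²/8² = 11 kN·m
  R_B = Pa²(a+3b)/L³ = 11·4²·(4+3·4)/8³ = 11/2 kN
  M_B = -Pa²b/L² = -11·4²·4/8² = -11 kN·m
Superposition: R_A = 284/15 kN, M_A = 172/5 kN·m, R_B = 661/15 kN, M_B = -263/5 kN·m

R_A = 284/15 kN, M_A = 172/5 kN·m, R_B = 661/15 kN, M_B = -263/5 kN·m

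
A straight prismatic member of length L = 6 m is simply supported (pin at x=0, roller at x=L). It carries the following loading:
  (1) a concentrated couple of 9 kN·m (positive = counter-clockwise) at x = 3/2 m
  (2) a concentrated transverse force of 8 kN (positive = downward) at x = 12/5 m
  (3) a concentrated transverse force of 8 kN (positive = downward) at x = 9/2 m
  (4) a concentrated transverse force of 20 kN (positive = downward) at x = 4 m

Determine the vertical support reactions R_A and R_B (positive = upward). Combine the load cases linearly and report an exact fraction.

Load 1 — applied couple M₀=9 kN·m at a=3/2 m (b=L-a=9/2):
  R_A = M₀/L = 9/6 = 3/2 kN
  R_B = -M₀/L = -9/6 = -3/2 kN
Load 2 — point force P=8 kN at a=12/5 m (b=L-a=18/5):
  R_A = Pb/L = 8·(18/5)/6 = 24/5 kN
  R_B = Pa/L = 8·(12/5)/6 = 16/5 kN
Load 3 — point force P=8 kN at a=9/2 m (b=L-a=3/2):
  R_A = Pb/L = 8·(3/2)/6 = 2 kN
  R_B = Pa/L = 8·(9/2)/6 = 6 kN
Load 4 — point force P=20 kN at a=4 m (b=L-a=2):
  R_A = Pb/L = 20·2/6 = 20/3 kN
  R_B = Pa/L = 20·4/6 = 40/3 kN
Superposition: R_A = 449/30 kN, R_B = 631/30 kN

R_A = 449/30 kN, R_B = 631/30 kN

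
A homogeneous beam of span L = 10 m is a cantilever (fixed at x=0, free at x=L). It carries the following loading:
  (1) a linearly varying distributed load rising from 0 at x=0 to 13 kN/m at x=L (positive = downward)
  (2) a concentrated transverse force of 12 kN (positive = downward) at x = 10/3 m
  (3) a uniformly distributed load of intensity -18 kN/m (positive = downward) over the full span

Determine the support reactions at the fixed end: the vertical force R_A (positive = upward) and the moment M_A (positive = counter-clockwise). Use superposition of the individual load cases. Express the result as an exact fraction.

Load 1 — triangular load w₀=13 kN/m (0→w₀ over full span):
  R_A = w₀L/2 = 13·10/2 = 65 kN
  M_A = w₀L²/3 = 13·10²/3 = 1300/3 kN·m
Load 2 — point force P=12 kN at a=10/3 m (b=L-a=20/3):
  R_A = P = 12 kN
  M_A = Pa = 12·(10/3) = 40 kN·m
Load 3 — uniform load w=-18 kN/m over full span:
  R_A = wL = (-18)·10 = -180 kN
  M_A = wL²/2 = (-18)·10²/2 = -900 kN·m
Superposition: R_A = -103 kN, M_A = -1280/3 kN·m

R_A = -103 kN, M_A = -1280/3 kN·m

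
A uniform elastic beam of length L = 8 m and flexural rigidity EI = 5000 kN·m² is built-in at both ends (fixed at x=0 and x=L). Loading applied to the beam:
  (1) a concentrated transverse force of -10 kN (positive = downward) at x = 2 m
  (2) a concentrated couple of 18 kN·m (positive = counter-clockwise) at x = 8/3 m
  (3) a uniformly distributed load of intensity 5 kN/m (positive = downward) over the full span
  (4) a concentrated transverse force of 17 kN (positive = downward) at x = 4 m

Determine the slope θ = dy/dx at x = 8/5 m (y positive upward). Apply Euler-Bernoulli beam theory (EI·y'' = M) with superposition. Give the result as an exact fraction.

Load 1 — point force P=-10 kN at a=2 m (b=L-a=6):
  θ_1 = -Pb²x(2aL-(3a+b)x)/(2L³EI)  [x≤a] = -(-10)·6²·(8/5)·(2·2·8-(3·2+6)·(8/5))/(2·8³·5000) = 9/6250 rad
Load 2 — applied couple M₀=18 kN·m at a=8/3 m (b=L-a=16/3):
  θ_2 = (R_Ax²/2 - M_Ax)/EI  [x≤a] with R_A=3, M_A=0 = (3·(8/5)²/2 - 0·(8/5))/5000 = 12/15625 rad
Load 3 — uniform load w=5 kN/m over full span:
  θ_3 = -wx(L-x)(L-2x)/(12EI) = -5·(8/5)·(8-(8/5))·(8-2·(8/5))/(12·5000) = -64/15625 rad
Load 4 — point force P=17 kN at a=4 m (b=L-a=4):
  θ_4 = -Pb²x(2aL-(3a+b)x)/(2L³EI)  [x≤a] = -17·4²·(8/5)·(2·4·8-(3·4+4)·(8/5))/(2·8³·5000) = -51/15625 rad
Superposition: θ = Σ θ_i = -161/31250 rad ≈ -0.005152 rad

θ(8/5) = -161/31250 rad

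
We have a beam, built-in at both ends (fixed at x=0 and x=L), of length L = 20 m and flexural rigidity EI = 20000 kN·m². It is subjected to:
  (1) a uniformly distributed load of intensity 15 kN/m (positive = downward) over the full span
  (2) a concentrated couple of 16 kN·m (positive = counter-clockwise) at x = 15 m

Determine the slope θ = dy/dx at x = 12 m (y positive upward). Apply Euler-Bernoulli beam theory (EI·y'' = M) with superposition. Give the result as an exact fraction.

θ(12) = 303/12500 rad

Load 1 — uniform load w=15 kN/m over full span:
  θ_1 = -wx(L-x)(L-2x)/(12EI) = -15·12·(20-12)·(20-2·12)/(12·20000) = 3/125 rad
Load 2 — applied couple M₀=16 kN·m at a=15 m (b=L-a=5):
  θ_2 = (R_Ax²/2 - M_Ax)/EI  [x≤a] with R_A=9/10, M_A=5 = ((9/10)·12²/2 - 5·12)/20000 = 3/12500 rad
Superposition: θ = Σ θ_i = 303/12500 rad ≈ 0.024240 rad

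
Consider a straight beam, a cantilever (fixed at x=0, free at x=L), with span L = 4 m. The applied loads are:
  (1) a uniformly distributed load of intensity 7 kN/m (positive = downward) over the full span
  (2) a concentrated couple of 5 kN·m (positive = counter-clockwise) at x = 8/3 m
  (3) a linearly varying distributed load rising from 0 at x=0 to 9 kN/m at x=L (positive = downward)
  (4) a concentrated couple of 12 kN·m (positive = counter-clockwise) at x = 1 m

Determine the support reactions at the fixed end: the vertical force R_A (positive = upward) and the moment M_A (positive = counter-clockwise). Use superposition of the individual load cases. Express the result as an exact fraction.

R_A = 46 kN, M_A = 87 kN·m

Load 1 — uniform load w=7 kN/m over full span:
  R_A = wL = 7·4 = 28 kN
  M_A = wL²/2 = 7·4²/2 = 56 kN·m
Load 2 — applied couple M₀=5 kN·m at a=8/3 m (b=L-a=4/3):
  R_A = 0 kN
  M_A = -M₀ = -5 kN·m
Load 3 — triangular load w₀=9 kN/m (0→w₀ over full span):
  R_A = w₀L/2 = 9·4/2 = 18 kN
  M_A = w₀L²/3 = 9·4²/3 = 48 kN·m
Load 4 — applied couple M₀=12 kN·m at a=1 m (b=L-a=3):
  R_A = 0 kN
  M_A = -M₀ = -12 kN·m
Superposition: R_A = 46 kN, M_A = 87 kN·m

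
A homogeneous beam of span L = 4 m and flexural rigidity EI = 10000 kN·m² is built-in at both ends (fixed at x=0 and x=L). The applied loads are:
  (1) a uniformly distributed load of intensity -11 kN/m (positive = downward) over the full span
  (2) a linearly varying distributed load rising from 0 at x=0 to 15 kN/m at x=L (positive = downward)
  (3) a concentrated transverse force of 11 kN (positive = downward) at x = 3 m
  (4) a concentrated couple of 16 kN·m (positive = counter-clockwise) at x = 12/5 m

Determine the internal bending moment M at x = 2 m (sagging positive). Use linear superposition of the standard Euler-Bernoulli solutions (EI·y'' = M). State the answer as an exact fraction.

M(2) = 653/120 kN·m

Load 1 — uniform load w=-11 kN/m over full span:
  M_1 = wLx/2 - wL²/12 - wx²/2 = (-11)·4·2/2 - (-11)·4²/12 - (-11)·2²/2 = -22/3 kN·m
Load 2 — triangular load w₀=15 kN/m (0→w₀ over full span):
  M_2 = 3w₀Lx/20 - w₀L²/30 - w₀x³/(6L) = 3·15·4·2/20 - 15·4²/30 - 15·2³/(6·4) = 5 kN·m
Load 3 — point force P=11 kN at a=3 m (b=L-a=1):
  M_3 = Pb²(3a+b)x/L³ - Pab²/L²  [x≤a] = 11·1²·(3·3+1)·2/4³ - 11·3·1²/4² = 11/8 kN·m
Load 4 — applied couple M₀=16 kN·m at a=12/5 m (b=L-a=8/5):
  M_4 = R_Ax - M_A  [x≤a] with R_A=144/25, M_A=128/25 = (144/25)·2 - (128/25) = 32/5 kN·m
Superposition: M = Σ M_i = 653/120 kN·m ≈ 5.441667 kN·m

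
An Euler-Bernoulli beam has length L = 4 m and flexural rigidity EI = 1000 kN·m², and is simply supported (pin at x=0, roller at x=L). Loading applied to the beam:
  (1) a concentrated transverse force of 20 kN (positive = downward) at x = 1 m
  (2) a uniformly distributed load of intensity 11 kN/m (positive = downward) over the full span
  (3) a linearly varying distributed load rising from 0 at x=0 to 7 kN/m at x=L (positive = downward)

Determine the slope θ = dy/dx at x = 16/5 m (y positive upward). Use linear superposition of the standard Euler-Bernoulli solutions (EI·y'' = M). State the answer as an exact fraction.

Load 1 — point force P=20 kN at a=1 m (b=L-a=3):
  θ_1 = -Pa(2L²-6Lx+3x²+a²)/(6LEI)  [x>a] = -20·1·(2·4²-6·4·(16/5)+3·(16/5)²+1²)/(6·4·1000) = 109/10000 rad
Load 2 — uniform load w=11 kN/m over full span:
  θ_2 = -w(L³-6Lx²+4x³)/(24EI) = -11·(4³-6·4·(16/5)²+4·(16/5)³)/(24·1000) = 363/15625 rad
Load 3 — triangular load w₀=7 kN/m (0→w₀ over full span):
  θ_3 = -w₀(7L⁴-30L²x²+15x⁴)/(360LEI) = -7·(7·4⁴-30·4²·(16/5)²+15·(16/5)⁴)/(360·4·1000) = 5299/703125 rad
Superposition: θ = Σ θ_i = 468769/11250000 rad ≈ 0.041668 rad

θ(16/5) = 468769/11250000 rad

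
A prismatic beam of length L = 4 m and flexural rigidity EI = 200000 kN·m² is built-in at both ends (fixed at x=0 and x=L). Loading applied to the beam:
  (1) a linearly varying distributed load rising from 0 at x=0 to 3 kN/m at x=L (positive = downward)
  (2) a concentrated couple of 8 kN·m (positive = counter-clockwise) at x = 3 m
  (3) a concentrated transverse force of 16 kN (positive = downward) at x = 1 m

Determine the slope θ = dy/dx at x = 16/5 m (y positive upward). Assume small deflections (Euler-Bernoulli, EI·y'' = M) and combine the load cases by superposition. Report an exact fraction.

θ(16/5) = 339/15625000 rad

Load 1 — triangular load w₀=3 kN/m (0→w₀ over full span):
  θ_1 = -w₀(2x(L-x)(L-2x)(x+2L)+x²(L-x)²)/(120LEI) = -3·(2·(16/5)·(4-(16/5))·(4-2·(16/5))·((16/5)+2·4)+(16/5)²·(4-(16/5))²)/(120·4·200000) = 8/1953125 rad
Load 2 — applied couple M₀=8 kN·m at a=3 m (b=L-a=1):
  θ_2 = (R_Ax²/2 - M_Ax - M₀(x-a))/EI  [x>a] with R_A=9/4, M_A=5/2 = ((9/4)·(16/5)²/2 - (5/2)·(16/5) - 8·((16/5)-3))/200000 = 3/312500 rad
Load 3 — point force P=16 kN at a=1 m (b=L-a=3):
  θ_3 = Pa²(L-x)(2bL-(3b+a)(L-x))/(2L³EI)  [x>a] = 16·1²·(4-(16/5))·(2·3·4-(3·3+1)·(4-(16/5)))/(2·4³·200000) = 1/125000 rad
Superposition: θ = Σ θ_i = 339/15625000 rad ≈ 0.000022 rad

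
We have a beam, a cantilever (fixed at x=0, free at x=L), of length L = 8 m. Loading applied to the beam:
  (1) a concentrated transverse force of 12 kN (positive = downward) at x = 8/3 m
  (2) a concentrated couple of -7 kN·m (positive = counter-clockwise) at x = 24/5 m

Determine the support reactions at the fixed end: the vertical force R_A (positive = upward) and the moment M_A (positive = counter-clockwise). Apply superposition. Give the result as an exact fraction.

Load 1 — point force P=12 kN at a=8/3 m (b=L-a=16/3):
  R_A = P = 12 kN
  M_A = Pa = 12·(8/3) = 32 kN·m
Load 2 — applied couple M₀=-7 kN·m at a=24/5 m (b=L-a=16/5):
  R_A = 0 kN
  M_A = -M₀ = -(-7) = 7 kN·m
Superposition: R_A = 12 kN, M_A = 39 kN·m

R_A = 12 kN, M_A = 39 kN·m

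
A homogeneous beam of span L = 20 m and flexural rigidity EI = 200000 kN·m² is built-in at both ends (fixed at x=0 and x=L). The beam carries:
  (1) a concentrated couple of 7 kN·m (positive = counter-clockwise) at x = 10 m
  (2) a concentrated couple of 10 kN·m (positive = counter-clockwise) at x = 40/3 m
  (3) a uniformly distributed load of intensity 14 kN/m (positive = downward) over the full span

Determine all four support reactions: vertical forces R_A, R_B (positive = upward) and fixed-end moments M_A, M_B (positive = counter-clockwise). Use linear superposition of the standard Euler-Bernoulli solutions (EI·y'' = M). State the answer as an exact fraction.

Load 1 — applied couple M₀=7 kN·m at a=10 m (b=L-a=10):
  R_A = 6M₀ab/L³ = 6·7·10·10/20³ = 21/40 kN
  M_A = M₀b(2a-b)/L² = 7·10·(2·10-10)/20² = 7/4 kN·m
  R_B = -6M₀ab/L³ = -6·7·10·10/20³ = -21/40 kN
  M_B = M₀a(2b-a)/L² = 7·10·(2·10-10)/20² = 7/4 kN·m
Load 2 — applied couple M₀=10 kN·m at a=40/3 m (b=L-a=20/3):
  R_A = 6M₀ab/L³ = 6·10·(40/3)·(20/3)/20³ = 2/3 kN
  M_A = M₀b(2a-b)/L² = 10·(20/3)·(2·(40/3)-(20/3))/20² = 10/3 kN·m
  R_B = -6M₀ab/L³ = -6·10·(40/3)·(20/3)/20³ = -2/3 kN
  M_B = M₀a(2b-a)/L² = 10·(40/3)·(2·(20/3)-(40/3))/20² = 0 kN·m
Load 3 — uniform load w=14 kN/m over full span:
  R_A = wL/2 = 14·20/2 = 140 kN
  M_A = wL²/12 = 14·20²/12 = 1400/3 kN·m
  R_B = wL/2 = 14·20/2 = 140 kN
  M_B = -wL²/12 = -14·20²/12 = -1400/3 kN·m
Superposition: R_A = 16943/120 kN, M_A = 1887/4 kN·m, R_B = 16657/120 kN, M_B = -5579/12 kN·m

R_A = 16943/120 kN, M_A = 1887/4 kN·m, R_B = 16657/120 kN, M_B = -5579/12 kN·m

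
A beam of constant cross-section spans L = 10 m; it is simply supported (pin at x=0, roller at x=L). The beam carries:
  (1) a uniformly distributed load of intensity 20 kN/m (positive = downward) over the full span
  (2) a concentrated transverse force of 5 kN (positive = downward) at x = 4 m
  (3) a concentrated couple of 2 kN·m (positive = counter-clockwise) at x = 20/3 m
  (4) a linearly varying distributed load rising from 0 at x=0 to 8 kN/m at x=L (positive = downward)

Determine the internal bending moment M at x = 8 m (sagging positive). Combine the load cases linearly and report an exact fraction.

Load 1 — uniform load w=20 kN/m over full span:
  M_1 = wx(L-x)/2 = 20·8·(10-8)/2 = 160 kN·m
Load 2 — point force P=5 kN at a=4 m (b=L-a=6):
  M_2 = Pa(L-x)/L  [x>a] = 5·4·(10-8)/10 = 4 kN·m
Load 3 — applied couple M₀=2 kN·m at a=20/3 m (b=L-a=10/3):
  M_3 = M₀x/L - M₀  [x>a] = 2·8/10 - 2 = -2/5 kN·m
Load 4 — triangular load w₀=8 kN/m (0→w₀ over full span):
  M_4 = w₀Lx/6 - w₀x³/(6L) = 8·10·8/6 - 8·8³/(6·10) = 192/5 kN·m
Superposition: M = Σ M_i = 202 kN·m ≈ 202.000000 kN·m

M(8) = 202 kN·m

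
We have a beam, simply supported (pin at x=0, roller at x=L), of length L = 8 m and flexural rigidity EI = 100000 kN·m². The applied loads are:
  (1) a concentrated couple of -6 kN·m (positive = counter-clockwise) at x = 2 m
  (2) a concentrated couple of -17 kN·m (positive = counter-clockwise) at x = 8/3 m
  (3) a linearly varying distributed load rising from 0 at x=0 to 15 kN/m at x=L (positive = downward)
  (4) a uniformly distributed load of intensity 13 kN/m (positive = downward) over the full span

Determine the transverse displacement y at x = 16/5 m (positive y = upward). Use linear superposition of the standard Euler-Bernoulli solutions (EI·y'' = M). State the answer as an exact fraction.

y(16/5) = -2542733/234375000 m

Load 1 — applied couple M₀=-6 kN·m at a=2 m (b=L-a=6):
  y_1 = (M₀x³/(6L)-M₀(x-a)²/2+C₁x)/EI  [x>a] with C₁=M₀(3b²-L²)/(6L)=-11/2 = ((-6)·(16/5)³/(6·8)-(-6)·((16/5)-2)²/2+(-11/2)·(16/5))/100000 = -543/3125000 m
Load 2 — applied couple M₀=-17 kN·m at a=8/3 m (b=L-a=16/3):
  y_2 = (M₀x³/(6L)-M₀(x-a)²/2+C₁x)/EI  [x>a] with C₁=M₀(3b²-L²)/(6L)=-68/9 = ((-17)·(16/5)³/(6·8)-(-17)·((16/5)-(8/3))²/2+(-68/9)·(16/5))/100000 = -391/1171875 m
Load 3 — triangular load w₀=15 kN/m (0→w₀ over full span):
  y_3 = -w₀x(7L⁴-10L²x²+3x⁴)/(360LEI) = -15·(16/5)·(7·8⁴-10·8²·(16/5)²+3·(16/5)⁴)/(360·8·100000) = -36512/9765625 m
Load 4 — uniform load w=13 kN/m over full span:
  y_4 = -wx(L³-2Lx²+x³)/(24EI) = -13·(16/5)·(8³-2·8·(16/5)²+(16/5)³)/(24·100000) = -12896/1953125 m
Superposition: y = Σ y_i = -2542733/234375000 m ≈ -0.010849 m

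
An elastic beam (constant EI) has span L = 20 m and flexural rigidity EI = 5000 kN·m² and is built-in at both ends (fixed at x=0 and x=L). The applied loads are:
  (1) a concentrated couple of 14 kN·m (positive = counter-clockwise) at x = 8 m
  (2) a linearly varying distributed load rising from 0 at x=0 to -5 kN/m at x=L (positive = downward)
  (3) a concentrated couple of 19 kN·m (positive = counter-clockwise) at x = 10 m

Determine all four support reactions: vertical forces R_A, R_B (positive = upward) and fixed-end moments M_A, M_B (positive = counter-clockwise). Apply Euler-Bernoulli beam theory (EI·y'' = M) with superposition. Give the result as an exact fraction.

Load 1 — applied couple M₀=14 kN·m at a=8 m (b=L-a=12):
  R_A = 6M₀ab/L³ = 6·14·8·12/20³ = 126/125 kN
  M_A = M₀b(2a-b)/L² = 14·12·(2·8-12)/20² = 42/25 kN·m
  R_B = -6M₀ab/L³ = -6·14·8·12/20³ = -126/125 kN
  M_B = M₀a(2b-a)/L² = 14·8·(2·12-8)/20² = 112/25 kN·m
Load 2 — triangular load w₀=-5 kN/m (0→w₀ over full span):
  R_A = 3w₀L/20 = 3·(-5)·20/20 = -15 kN
  M_A = w₀L²/30 = (-5)·20²/30 = -200/3 kN·m
  R_B = 7w₀L/20 = 7·(-5)·20/20 = -35 kN
  M_B = -w₀L²/20 = -(-5)·20²/20 = 100 kN·m
Load 3 — applied couple M₀=19 kN·m at a=10 m (b=L-a=10):
  R_A = 6M₀ab/L³ = 6·19·10·10/20³ = 57/40 kN
  M_A = M₀b(2a-b)/L² = 19·10·(2·10-10)/20² = 19/4 kN·m
  R_B = -6M₀ab/L³ = -6·19·10·10/20³ = -57/40 kN
  M_B = M₀a(2b-a)/L² = 19·10·(2·10-10)/20² = 19/4 kN·m
Superposition: R_A = -12567/1000 kN, M_A = -18071/300 kN·m, R_B = -37433/1000 kN, M_B = 10923/100 kN·m

R_A = -12567/1000 kN, M_A = -18071/300 kN·m, R_B = -37433/1000 kN, M_B = 10923/100 kN·m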